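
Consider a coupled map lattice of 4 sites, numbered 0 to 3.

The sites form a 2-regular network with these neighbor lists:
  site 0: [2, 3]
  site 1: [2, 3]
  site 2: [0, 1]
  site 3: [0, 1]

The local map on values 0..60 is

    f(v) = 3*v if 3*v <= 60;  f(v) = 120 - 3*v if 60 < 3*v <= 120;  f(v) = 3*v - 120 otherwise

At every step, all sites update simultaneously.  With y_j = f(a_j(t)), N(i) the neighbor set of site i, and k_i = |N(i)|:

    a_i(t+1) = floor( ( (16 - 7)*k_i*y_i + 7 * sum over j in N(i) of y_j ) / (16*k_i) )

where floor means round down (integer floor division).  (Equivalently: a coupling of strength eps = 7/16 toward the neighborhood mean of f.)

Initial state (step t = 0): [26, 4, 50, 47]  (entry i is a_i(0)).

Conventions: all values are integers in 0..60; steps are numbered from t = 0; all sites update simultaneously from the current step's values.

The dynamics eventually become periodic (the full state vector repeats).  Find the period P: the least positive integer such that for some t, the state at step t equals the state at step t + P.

Simulating step by step:
t=0: [26, 4, 50, 47]
t=1: [34, 17, 28, 23]
t=2: [29, 47, 35, 43]
t=3: [23, 17, 20, 16]
t=4: [52, 52, 56, 49]
t=5: [36, 36, 42, 30]
t=6: [14, 14, 8, 22]
t=7: [40, 40, 31, 48]
t=8: [11, 11, 15, 13]
t=9: [36, 36, 39, 36]
t=10: [10, 10, 6, 12]
t=11: [28, 28, 23, 33]
t=12: [36, 36, 44, 27]
t=13: [17, 17, 12, 27]
t=14: [45, 45, 42, 44]
t=15: [12, 12, 9, 13]
t=16: [34, 34, 30, 37]
t=17: [18, 18, 24, 12]
t=18: [48, 48, 50, 43]
t=19: [22, 22, 27, 15]
t=20: [48, 48, 45, 48]
t=21: [22, 22, 18, 24]
t=22: [52, 52, 54, 50]
t=23: [36, 36, 39, 32]
t=24: [12, 12, 6, 18]
t=25: [36, 36, 25, 46]
t=26: [20, 20, 30, 15]
t=27: [50, 50, 43, 51]
t=28: [26, 26, 18, 31]
t=29: [41, 41, 48, 33]
t=30: [11, 11, 14, 13]
t=31: [36, 36, 38, 36]
t=32: [10, 10, 8, 12]
t=33: [30, 30, 26, 33]
t=34: [30, 30, 36, 24]
t=35: [30, 30, 19, 40]
t=36: [29, 29, 45, 13]
t=37: [30, 30, 22, 36]
t=38: [31, 31, 43, 19]
t=39: [29, 29, 16, 43]
t=40: [31, 31, 41, 19]
t=41: [28, 28, 13, 43]
t=42: [30, 30, 37, 20]
t=43: [31, 31, 18, 46]
t=44: [30, 30, 42, 21]
t=45: [30, 30, 16, 45]
t=46: [30, 30, 40, 21]
t=47: [29, 29, 13, 45]
t=48: [30, 30, 36, 22]
t=49: [31, 31, 19, 43]
t=50: [29, 29, 43, 16]
t=51: [31, 31, 19, 41]
t=52: [28, 28, 43, 13]
t=53: [30, 30, 20, 37]
t=54: [31, 31, 46, 18]
t=55: [30, 30, 21, 42]
t=56: [30, 30, 45, 16]
t=57: [30, 30, 21, 40]
t=58: [29, 29, 45, 13]

Answer: 22
Key observation: The state at step 36, [29, 29, 45, 13], reappears at step 58 — and no state repeats earlier — so the cycle the system enters has period 22.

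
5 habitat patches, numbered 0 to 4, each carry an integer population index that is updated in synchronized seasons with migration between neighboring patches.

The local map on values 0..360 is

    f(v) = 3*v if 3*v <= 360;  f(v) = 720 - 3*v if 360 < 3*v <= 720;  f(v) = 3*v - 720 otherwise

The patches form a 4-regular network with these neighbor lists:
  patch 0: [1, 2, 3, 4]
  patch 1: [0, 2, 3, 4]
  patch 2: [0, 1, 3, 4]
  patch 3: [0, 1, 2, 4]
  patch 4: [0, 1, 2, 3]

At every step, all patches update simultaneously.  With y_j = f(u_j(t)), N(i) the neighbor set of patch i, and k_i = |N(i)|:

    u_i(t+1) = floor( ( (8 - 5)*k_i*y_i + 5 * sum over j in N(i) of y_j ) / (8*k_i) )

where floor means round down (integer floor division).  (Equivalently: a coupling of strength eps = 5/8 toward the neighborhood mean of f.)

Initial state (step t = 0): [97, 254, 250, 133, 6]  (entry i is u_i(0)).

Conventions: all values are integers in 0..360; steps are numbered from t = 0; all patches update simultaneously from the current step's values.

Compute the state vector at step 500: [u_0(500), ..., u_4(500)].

Answer: [35, 37, 37, 35, 37]
Key observation: The state at step 23, [251, 253, 253, 251, 253], reappears at step 27: the system is in a cycle of period 4 from step 23 on.  Therefore the state at step 500 equals the state at step 23 + ((500 - 23) mod 4) = 24, which is [35, 37, 37, 35, 37].

Derivation:
t=0: [97, 254, 250, 133, 6]
t=1: [173, 118, 116, 179, 113]
t=2: [266, 300, 298, 262, 296]
t=3: [121, 143, 142, 118, 140]
t=4: [327, 313, 313, 326, 315]
t=5: [241, 232, 232, 241, 233]
t=6: [12, 16, 16, 12, 16]
t=7: [41, 44, 44, 41, 44]
t=8: [127, 129, 129, 127, 129]
t=9: [336, 334, 334, 336, 334]
t=10: [285, 283, 283, 285, 283]
t=11: [132, 130, 130, 132, 130]
t=12: [326, 328, 328, 326, 328]
t=13: [260, 262, 262, 260, 262]
t=14: [62, 64, 64, 62, 64]
t=15: [188, 190, 190, 188, 190]
t=16: [153, 151, 151, 153, 151]
t=17: [263, 265, 265, 263, 265]
t=18: [71, 73, 73, 71, 73]
t=19: [215, 217, 217, 215, 217]
t=20: [72, 70, 70, 72, 70]
t=21: [213, 211, 211, 213, 211]
t=22: [83, 85, 85, 83, 85]
t=23: [251, 253, 253, 251, 253]
t=24: [35, 37, 37, 35, 37]
t=25: [107, 109, 109, 107, 109]
t=26: [323, 325, 325, 323, 325]
t=27: [251, 253, 253, 251, 253]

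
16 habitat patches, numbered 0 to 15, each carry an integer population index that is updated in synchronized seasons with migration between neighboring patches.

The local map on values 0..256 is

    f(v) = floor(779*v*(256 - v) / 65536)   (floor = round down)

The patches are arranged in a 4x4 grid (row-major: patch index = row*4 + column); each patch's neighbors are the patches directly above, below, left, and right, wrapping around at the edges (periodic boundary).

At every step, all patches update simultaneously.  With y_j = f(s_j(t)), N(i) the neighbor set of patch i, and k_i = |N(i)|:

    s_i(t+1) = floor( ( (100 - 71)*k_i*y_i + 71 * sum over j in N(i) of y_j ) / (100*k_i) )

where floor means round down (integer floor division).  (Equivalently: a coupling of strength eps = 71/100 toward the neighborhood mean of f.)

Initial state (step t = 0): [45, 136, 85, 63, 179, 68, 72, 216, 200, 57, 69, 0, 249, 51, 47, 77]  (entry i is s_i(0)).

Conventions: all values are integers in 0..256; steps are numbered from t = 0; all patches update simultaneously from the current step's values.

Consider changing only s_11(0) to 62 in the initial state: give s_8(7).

Simulating step by step:
t=0: [45, 136, 85, 63, 179, 68, 72, 216, 200, 57, 69, 62, 249, 51, 47, 77]
t=1: [124, 155, 158, 139, 135, 158, 148, 137, 120, 138, 141, 138, 100, 118, 142, 122]
t=2: [190, 187, 188, 191, 191, 188, 188, 192, 191, 191, 191, 193, 191, 190, 191, 191]
t=3: [148, 150, 149, 147, 147, 149, 149, 146, 146, 148, 147, 145, 147, 148, 148, 146]
t=4: [189, 188, 189, 189, 189, 189, 189, 190, 190, 189, 189, 190, 189, 189, 189, 190]
t=5: [150, 150, 150, 149, 149, 150, 149, 149, 149, 149, 149, 149, 149, 150, 149, 149]
t=6: [188, 188, 188, 188, 188, 188, 188, 189, 189, 188, 189, 189, 188, 188, 188, 189]
t=7: [151, 151, 151, 150, 150, 151, 150, 150, 150, 150, 150, 150, 150, 151, 150, 150]

Answer: s_8(7) = 150
Key observation: This trace re-runs the system from the modified initial state.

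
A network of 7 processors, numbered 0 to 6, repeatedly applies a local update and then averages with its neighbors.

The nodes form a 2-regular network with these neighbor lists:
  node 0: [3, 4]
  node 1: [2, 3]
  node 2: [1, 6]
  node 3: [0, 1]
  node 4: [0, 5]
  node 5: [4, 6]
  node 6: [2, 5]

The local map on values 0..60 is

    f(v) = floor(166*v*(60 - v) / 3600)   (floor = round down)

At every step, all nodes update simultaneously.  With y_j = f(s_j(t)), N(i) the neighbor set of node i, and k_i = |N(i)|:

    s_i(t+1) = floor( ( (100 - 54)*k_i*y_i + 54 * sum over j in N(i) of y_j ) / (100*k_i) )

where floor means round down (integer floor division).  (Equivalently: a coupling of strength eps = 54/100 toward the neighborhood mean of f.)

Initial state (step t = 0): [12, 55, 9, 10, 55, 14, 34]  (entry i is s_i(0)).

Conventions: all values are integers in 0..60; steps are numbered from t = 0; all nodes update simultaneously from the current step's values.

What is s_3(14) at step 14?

Answer: s_3(14) = 37

Derivation:
t=0: [12, 55, 9, 10, 55, 14, 34]
t=1: [21, 17, 23, 20, 20, 27, 31]
t=2: [36, 35, 37, 35, 37, 39, 40]
t=3: [39, 39, 38, 39, 38, 37, 37]
t=4: [37, 37, 38, 37, 38, 38, 38]
t=5: [38, 38, 38, 39, 38, 38, 38]
t=6: [37, 37, 38, 37, 38, 38, 38]
t=7: [38, 38, 38, 39, 38, 38, 38]
t=8: [37, 37, 38, 37, 38, 38, 38]
t=9: [38, 38, 38, 39, 38, 38, 38]
t=10: [37, 37, 38, 37, 38, 38, 38]
t=11: [38, 38, 38, 39, 38, 38, 38]
t=12: [37, 37, 38, 37, 38, 38, 38]
t=13: [38, 38, 38, 39, 38, 38, 38]
t=14: [37, 37, 38, 37, 38, 38, 38]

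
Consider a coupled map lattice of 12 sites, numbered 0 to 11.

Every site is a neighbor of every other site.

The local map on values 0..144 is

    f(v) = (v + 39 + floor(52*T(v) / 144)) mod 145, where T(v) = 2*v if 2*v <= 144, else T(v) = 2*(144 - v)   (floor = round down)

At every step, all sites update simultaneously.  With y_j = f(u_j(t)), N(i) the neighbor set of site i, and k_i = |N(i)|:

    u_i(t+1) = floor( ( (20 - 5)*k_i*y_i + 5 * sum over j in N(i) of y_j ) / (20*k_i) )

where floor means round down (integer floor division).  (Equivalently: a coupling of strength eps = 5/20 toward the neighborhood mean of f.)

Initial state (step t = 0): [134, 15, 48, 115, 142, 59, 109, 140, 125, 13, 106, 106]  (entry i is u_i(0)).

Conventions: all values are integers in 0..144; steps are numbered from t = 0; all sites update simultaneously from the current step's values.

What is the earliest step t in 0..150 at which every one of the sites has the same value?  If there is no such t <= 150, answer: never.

Answer: never
Key observation: The state at step 12 reappears at step 14 — the system is in a cycle of period 2 from step 12 on.  No step 0..14 is synchronized, and the cycle repeats forever, so no step up to 150 (or ever) has all sites equal.

Derivation:
t=0: [134, 15, 48, 115, 142, 59, 109, 140, 125, 13, 106, 106]  (not all equal)
t=1: [39, 61, 102, 35, 41, 116, 34, 40, 37, 58, 34, 34]  (not all equal)
t=2: [103, 130, 45, 98, 105, 48, 96, 104, 100, 126, 96, 96]  (not all equal)
t=3: [30, 36, 95, 29, 31, 99, 28, 30, 29, 35, 28, 28]  (not all equal)
t=4: [87, 95, 39, 85, 88, 39, 85, 87, 85, 93, 85, 85]  (not all equal)
t=5: [25, 27, 86, 25, 25, 86, 25, 25, 25, 26, 25, 25]  (not all equal)
t=6: [79, 81, 34, 79, 79, 34, 79, 79, 79, 80, 79, 79]  (not all equal)
t=7: [22, 23, 79, 22, 22, 79, 22, 22, 22, 23, 22, 22]  (not all equal)
t=8: [73, 74, 32, 73, 73, 32, 73, 73, 73, 74, 73, 73]  (not all equal)
t=9: [21, 21, 76, 21, 21, 76, 21, 21, 21, 21, 21, 21]  (not all equal)
t=10: [72, 72, 31, 72, 72, 31, 72, 72, 72, 72, 72, 72]  (not all equal)
t=11: [21, 21, 75, 21, 21, 75, 21, 21, 21, 21, 21, 21]  (not all equal)
t=12: [72, 72, 30, 72, 72, 30, 72, 72, 72, 72, 72, 72]  (not all equal)
t=13: [21, 21, 73, 21, 21, 73, 21, 21, 21, 21, 21, 21]  (not all equal)
t=14: [72, 72, 30, 72, 72, 30, 72, 72, 72, 72, 72, 72]  (not all equal)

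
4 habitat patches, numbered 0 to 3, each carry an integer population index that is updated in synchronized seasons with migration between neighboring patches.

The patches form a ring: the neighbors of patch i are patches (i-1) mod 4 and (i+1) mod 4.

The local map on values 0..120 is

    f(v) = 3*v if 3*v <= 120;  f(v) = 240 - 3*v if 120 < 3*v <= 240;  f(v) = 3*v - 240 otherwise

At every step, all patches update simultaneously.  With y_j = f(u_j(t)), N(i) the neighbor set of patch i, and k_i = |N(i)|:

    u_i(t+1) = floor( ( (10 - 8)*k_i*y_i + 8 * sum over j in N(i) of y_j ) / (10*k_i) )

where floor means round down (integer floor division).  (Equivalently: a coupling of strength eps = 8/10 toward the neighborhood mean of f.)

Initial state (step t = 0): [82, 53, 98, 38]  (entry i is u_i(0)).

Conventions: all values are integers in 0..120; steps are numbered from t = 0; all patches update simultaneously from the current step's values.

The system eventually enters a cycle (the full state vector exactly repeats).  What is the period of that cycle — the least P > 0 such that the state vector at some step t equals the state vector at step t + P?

Simulating step by step:
t=0: [82, 53, 98, 38]
t=1: [79, 40, 88, 46]
t=2: [89, 34, 93, 31]
t=3: [83, 46, 85, 45]
t=4: [84, 30, 85, 30]
t=5: [74, 28, 75, 28]
t=6: [70, 30, 70, 30]
t=7: [78, 42, 78, 42]
t=8: [92, 27, 92, 27]
t=9: [72, 45, 72, 45]
t=10: [88, 40, 88, 40]
t=11: [100, 43, 100, 43]
t=12: [100, 70, 100, 70]
t=13: [36, 54, 36, 54]
t=14: [84, 102, 84, 102]
t=15: [55, 22, 55, 22]
t=16: [67, 73, 67, 73]
t=17: [24, 35, 24, 35]
t=18: [98, 78, 98, 78]
t=19: [15, 44, 15, 44]
t=20: [95, 57, 95, 57]
t=21: [64, 49, 64, 49]
t=22: [84, 57, 84, 57]
t=23: [57, 23, 57, 23]
t=24: [69, 69, 69, 69]
t=25: [33, 33, 33, 33]
t=26: [99, 99, 99, 99]
t=27: [57, 57, 57, 57]
t=28: [69, 69, 69, 69]

Answer: 4
Key observation: The state at step 24, [69, 69, 69, 69], reappears at step 28 — and no state repeats earlier — so the cycle the system enters has period 4.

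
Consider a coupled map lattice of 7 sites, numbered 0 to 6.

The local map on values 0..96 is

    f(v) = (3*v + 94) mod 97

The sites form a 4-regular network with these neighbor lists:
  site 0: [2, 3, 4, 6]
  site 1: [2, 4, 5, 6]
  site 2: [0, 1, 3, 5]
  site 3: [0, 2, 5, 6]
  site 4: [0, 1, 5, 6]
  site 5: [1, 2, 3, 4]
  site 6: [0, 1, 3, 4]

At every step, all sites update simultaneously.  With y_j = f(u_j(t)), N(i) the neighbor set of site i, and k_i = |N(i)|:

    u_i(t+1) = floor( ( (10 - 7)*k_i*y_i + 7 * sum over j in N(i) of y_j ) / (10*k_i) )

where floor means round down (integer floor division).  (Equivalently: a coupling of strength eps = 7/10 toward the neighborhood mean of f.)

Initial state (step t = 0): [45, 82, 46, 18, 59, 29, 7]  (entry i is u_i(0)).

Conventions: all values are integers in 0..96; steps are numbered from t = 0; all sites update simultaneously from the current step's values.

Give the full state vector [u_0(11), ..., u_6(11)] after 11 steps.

Simulating step by step:
t=0: [45, 82, 46, 18, 59, 29, 7]
t=1: [42, 52, 49, 45, 55, 62, 42]
t=2: [38, 56, 49, 42, 53, 61, 39]
t=3: [30, 56, 47, 35, 49, 59, 34]
t=4: [42, 49, 53, 37, 55, 51, 36]
t=5: [32, 46, 41, 28, 42, 47, 28]
t=6: [64, 41, 51, 65, 52, 41, 65]
t=7: [79, 46, 56, 74, 57, 46, 75]
t=8: [45, 47, 45, 37, 46, 46, 38]
t=9: [27, 34, 32, 24, 33, 33, 26]
t=10: [81, 63, 70, 80, 72, 74, 65]
t=11: [43, 53, 39, 44, 50, 36, 62]

Answer: [43, 53, 39, 44, 50, 36, 62]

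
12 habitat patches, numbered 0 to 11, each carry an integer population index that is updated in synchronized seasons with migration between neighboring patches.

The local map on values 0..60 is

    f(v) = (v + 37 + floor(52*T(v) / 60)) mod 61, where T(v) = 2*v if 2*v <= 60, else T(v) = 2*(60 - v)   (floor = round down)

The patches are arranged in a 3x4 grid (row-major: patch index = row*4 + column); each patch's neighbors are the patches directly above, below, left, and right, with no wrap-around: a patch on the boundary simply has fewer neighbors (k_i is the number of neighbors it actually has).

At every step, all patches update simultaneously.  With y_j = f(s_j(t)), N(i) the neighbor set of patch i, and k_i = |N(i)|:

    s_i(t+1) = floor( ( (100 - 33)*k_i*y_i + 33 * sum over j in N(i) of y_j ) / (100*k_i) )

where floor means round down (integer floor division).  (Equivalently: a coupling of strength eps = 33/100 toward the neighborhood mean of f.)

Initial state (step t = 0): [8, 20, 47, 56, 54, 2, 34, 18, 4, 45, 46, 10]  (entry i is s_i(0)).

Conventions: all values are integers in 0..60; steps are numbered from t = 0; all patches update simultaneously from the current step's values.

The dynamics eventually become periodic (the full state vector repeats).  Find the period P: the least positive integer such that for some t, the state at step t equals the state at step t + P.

Simulating step by step:
t=0: [8, 20, 47, 56, 54, 2, 34, 18, 4, 45, 46, 10]
t=1: [50, 36, 43, 37, 42, 42, 49, 27, 45, 46, 42, 13]
t=2: [45, 50, 48, 50, 48, 48, 45, 44, 47, 46, 43, 23]
t=3: [45, 43, 44, 43, 44, 44, 46, 45, 45, 45, 46, 41]
t=4: [47, 47, 47, 47, 47, 47, 46, 47, 47, 46, 46, 48]
t=5: [45, 45, 45, 45, 45, 45, 45, 45, 45, 45, 45, 44]
t=6: [47, 47, 47, 47, 47, 47, 47, 47, 47, 47, 47, 47]
t=7: [45, 45, 45, 45, 45, 45, 45, 45, 45, 45, 45, 45]
t=8: [47, 47, 47, 47, 47, 47, 47, 47, 47, 47, 47, 47]

Answer: 2
Key observation: The state at step 6, [47, 47, 47, 47, 47, 47, 47, 47, 47, 47, 47, 47], reappears at step 8 — and no state repeats earlier — so the cycle the system enters has period 2.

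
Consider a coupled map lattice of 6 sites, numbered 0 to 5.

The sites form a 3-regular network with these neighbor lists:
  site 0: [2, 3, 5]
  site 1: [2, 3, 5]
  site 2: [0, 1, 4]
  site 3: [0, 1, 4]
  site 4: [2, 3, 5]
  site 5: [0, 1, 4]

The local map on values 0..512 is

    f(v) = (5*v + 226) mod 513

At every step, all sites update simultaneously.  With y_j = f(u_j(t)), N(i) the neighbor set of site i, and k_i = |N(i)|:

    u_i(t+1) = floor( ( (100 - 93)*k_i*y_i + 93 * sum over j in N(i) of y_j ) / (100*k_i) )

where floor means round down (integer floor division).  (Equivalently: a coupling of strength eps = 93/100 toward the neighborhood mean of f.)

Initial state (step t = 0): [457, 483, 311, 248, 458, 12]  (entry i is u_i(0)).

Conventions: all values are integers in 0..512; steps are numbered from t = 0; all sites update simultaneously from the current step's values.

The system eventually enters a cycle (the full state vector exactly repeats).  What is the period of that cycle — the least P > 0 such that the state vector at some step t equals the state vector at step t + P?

Answer: 18
Key observation: The state at step 26, [322, 322, 322, 322, 322, 322], reappears at step 44 — and no state repeats earlier — so the cycle the system enters has period 18.

Derivation:
t=0: [457, 483, 311, 248, 458, 12]
t=1: [332, 305, 326, 340, 332, 329]
t=2: [345, 336, 303, 307, 345, 304]
t=3: [224, 221, 383, 384, 224, 383]
t=4: [106, 105, 299, 299, 106, 299]
t=5: [186, 185, 237, 237, 186, 237]
t=6: [367, 366, 146, 146, 367, 146]
t=7: [412, 412, 37, 37, 412, 37]
t=8: [398, 398, 246, 246, 398, 246]
t=9: [411, 411, 182, 182, 411, 182]
t=10: [118, 118, 220, 220, 118, 220]
t=11: [300, 300, 302, 302, 300, 302]
t=12: [196, 196, 187, 187, 196, 187]
t=13: [138, 138, 176, 176, 138, 176]
t=14: [102, 102, 380, 380, 102, 380]
t=15: [84, 84, 212, 212, 84, 212]
t=16: [251, 251, 141, 141, 251, 141]
t=17: [420, 420, 452, 452, 420, 452]
t=18: [422, 422, 285, 285, 422, 285]
t=19: [124, 124, 271, 271, 124, 271]
t=20: [62, 62, 312, 312, 62, 312]
t=21: [231, 231, 38, 38, 231, 38]
t=22: [411, 411, 359, 359, 411, 359]
t=23: [464, 464, 246, 246, 464, 246]
t=24: [434, 434, 489, 489, 434, 489]
t=25: [122, 122, 327, 327, 122, 327]
t=26: [322, 322, 322, 322, 322, 322]
t=27: [297, 297, 297, 297, 297, 297]
t=28: [172, 172, 172, 172, 172, 172]
t=29: [60, 60, 60, 60, 60, 60]
t=30: [13, 13, 13, 13, 13, 13]
t=31: [291, 291, 291, 291, 291, 291]
t=32: [142, 142, 142, 142, 142, 142]
t=33: [423, 423, 423, 423, 423, 423]
t=34: [289, 289, 289, 289, 289, 289]
t=35: [132, 132, 132, 132, 132, 132]
t=36: [373, 373, 373, 373, 373, 373]
t=37: [39, 39, 39, 39, 39, 39]
t=38: [421, 421, 421, 421, 421, 421]
t=39: [279, 279, 279, 279, 279, 279]
t=40: [82, 82, 82, 82, 82, 82]
t=41: [123, 123, 123, 123, 123, 123]
t=42: [328, 328, 328, 328, 328, 328]
t=43: [327, 327, 327, 327, 327, 327]
t=44: [322, 322, 322, 322, 322, 322]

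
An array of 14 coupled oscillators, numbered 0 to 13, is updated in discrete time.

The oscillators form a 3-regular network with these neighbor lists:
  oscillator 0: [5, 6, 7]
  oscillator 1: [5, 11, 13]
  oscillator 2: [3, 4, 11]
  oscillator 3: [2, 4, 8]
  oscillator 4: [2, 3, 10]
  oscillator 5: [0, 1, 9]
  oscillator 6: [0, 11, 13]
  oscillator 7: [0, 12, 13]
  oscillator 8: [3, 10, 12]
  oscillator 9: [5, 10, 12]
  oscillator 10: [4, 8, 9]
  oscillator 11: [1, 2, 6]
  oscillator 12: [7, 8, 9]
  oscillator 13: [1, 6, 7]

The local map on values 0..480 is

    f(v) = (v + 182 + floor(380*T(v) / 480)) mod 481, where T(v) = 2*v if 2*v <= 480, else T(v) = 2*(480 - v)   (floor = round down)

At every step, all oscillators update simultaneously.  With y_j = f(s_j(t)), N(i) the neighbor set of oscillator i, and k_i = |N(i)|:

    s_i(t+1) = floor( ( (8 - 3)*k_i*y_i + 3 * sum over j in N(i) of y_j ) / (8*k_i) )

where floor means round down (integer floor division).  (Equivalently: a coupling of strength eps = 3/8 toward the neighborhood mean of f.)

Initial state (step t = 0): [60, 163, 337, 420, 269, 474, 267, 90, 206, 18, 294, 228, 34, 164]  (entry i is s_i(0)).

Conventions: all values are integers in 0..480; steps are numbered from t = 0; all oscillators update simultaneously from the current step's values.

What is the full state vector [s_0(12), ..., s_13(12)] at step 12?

Answer: [291, 292, 291, 291, 291, 291, 291, 291, 291, 291, 291, 291, 291, 291]

Derivation:
t=0: [60, 163, 337, 420, 269, 474, 267, 90, 206, 18, 294, 228, 34, 164]
t=1: [323, 151, 266, 235, 286, 200, 284, 350, 242, 235, 276, 267, 277, 182]
t=2: [266, 143, 304, 307, 297, 219, 277, 252, 312, 294, 302, 277, 297, 187]
t=3: [300, 137, 285, 281, 285, 249, 285, 293, 280, 285, 284, 268, 289, 200]
t=4: [291, 138, 295, 296, 294, 276, 284, 280, 296, 296, 295, 270, 292, 215]
t=5: [293, 143, 290, 288, 288, 267, 290, 290, 288, 289, 288, 269, 290, 241]
t=6: [292, 159, 293, 292, 292, 272, 296, 294, 292, 293, 292, 271, 291, 281]
t=7: [291, 182, 291, 290, 290, 275, 291, 290, 290, 291, 290, 274, 290, 271]
t=8: [292, 219, 292, 291, 291, 281, 293, 292, 291, 292, 291, 282, 291, 282]
t=9: [290, 277, 291, 290, 290, 291, 291, 290, 291, 291, 290, 290, 290, 290]
t=10: [291, 296, 291, 291, 291, 292, 291, 291, 291, 291, 291, 292, 291, 292]
t=11: [290, 288, 290, 291, 291, 290, 290, 290, 291, 290, 291, 290, 291, 290]
t=12: [291, 292, 291, 291, 291, 291, 291, 291, 291, 291, 291, 291, 291, 291]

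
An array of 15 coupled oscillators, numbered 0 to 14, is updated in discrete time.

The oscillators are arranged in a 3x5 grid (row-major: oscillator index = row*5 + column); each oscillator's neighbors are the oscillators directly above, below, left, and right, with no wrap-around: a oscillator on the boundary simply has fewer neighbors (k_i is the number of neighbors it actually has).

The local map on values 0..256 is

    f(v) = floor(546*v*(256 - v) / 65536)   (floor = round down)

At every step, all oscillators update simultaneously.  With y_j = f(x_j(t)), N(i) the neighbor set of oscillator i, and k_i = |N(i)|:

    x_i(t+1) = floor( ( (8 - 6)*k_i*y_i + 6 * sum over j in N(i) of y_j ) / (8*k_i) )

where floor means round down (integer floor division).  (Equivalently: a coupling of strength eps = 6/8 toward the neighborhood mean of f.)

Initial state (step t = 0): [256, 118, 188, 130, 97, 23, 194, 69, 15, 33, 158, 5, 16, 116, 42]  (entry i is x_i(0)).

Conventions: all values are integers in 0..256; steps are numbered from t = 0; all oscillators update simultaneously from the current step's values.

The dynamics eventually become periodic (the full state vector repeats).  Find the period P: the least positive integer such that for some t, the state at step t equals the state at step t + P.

Answer: 2
Key observation: The state at step 4, [136, 136, 136, 135, 135, 136, 136, 136, 136, 135, 136, 136, 136, 136, 136], reappears at step 6 — and no state repeats earlier — so the cycle the system enters has period 2.

Derivation:
t=0: [256, 118, 188, 130, 97, 23, 194, 69, 15, 33, 158, 5, 16, 116, 42]
t=1: [67, 85, 121, 100, 105, 68, 80, 76, 89, 73, 52, 67, 70, 67, 92]
t=2: [111, 119, 124, 130, 123, 104, 112, 119, 116, 122, 101, 104, 107, 115, 112]
t=3: [133, 134, 135, 135, 136, 132, 133, 134, 135, 135, 130, 131, 133, 134, 135]
t=4: [136, 136, 136, 135, 135, 136, 136, 136, 136, 135, 136, 136, 136, 136, 136]
t=5: [135, 135, 135, 135, 136, 135, 135, 135, 135, 135, 135, 135, 135, 135, 135]
t=6: [136, 136, 136, 135, 135, 136, 136, 136, 136, 135, 136, 136, 136, 136, 136]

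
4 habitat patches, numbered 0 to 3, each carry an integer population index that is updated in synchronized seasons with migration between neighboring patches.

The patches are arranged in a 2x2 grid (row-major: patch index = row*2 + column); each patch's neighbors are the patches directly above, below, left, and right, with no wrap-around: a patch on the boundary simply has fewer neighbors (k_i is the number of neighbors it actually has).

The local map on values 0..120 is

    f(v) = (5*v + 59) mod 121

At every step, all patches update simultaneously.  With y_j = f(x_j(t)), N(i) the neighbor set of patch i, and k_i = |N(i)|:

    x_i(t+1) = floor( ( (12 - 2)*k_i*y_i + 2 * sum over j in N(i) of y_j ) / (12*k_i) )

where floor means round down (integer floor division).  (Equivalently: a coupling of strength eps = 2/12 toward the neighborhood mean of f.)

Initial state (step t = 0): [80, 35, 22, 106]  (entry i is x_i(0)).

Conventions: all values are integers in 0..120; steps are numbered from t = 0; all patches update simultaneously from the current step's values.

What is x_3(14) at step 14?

Answer: x_3(14) = 63

Derivation:
t=0: [80, 35, 22, 106]
t=1: [93, 110, 56, 100]
t=2: [41, 12, 90, 70]
t=3: [30, 104, 26, 50]
t=4: [86, 92, 69, 69]
t=5: [10, 33, 38, 40]
t=6: [100, 96, 16, 23]
t=7: [68, 56, 25, 50]
t=8: [43, 89, 61, 69]
t=9: [28, 22, 6, 35]
t=10: [76, 55, 90, 105]
t=11: [73, 91, 35, 93]
t=12: [62, 33, 102, 45]
t=13: [20, 89, 74, 50]
t=14: [38, 25, 63, 63]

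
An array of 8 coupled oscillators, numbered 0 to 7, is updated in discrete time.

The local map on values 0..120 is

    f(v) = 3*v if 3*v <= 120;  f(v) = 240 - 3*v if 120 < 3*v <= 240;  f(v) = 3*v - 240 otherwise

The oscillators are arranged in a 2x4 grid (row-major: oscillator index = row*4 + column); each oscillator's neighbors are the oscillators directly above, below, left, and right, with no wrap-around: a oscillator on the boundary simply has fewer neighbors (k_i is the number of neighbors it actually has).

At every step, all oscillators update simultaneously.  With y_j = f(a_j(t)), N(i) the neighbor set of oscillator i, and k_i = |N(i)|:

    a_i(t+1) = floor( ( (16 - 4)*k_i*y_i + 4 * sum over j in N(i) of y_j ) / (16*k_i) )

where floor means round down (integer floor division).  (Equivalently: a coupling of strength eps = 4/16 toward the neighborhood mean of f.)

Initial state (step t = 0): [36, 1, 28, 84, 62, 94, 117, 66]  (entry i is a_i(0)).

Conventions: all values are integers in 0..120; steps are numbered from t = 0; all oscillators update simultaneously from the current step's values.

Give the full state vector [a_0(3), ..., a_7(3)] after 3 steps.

Answer: [88, 66, 83, 40, 55, 44, 65, 37]

Derivation:
t=0: [36, 1, 28, 84, 62, 94, 117, 66]
t=1: [88, 21, 73, 24, 59, 45, 97, 46]
t=2: [33, 59, 31, 69, 63, 93, 57, 91]
t=3: [88, 66, 83, 40, 55, 44, 65, 37]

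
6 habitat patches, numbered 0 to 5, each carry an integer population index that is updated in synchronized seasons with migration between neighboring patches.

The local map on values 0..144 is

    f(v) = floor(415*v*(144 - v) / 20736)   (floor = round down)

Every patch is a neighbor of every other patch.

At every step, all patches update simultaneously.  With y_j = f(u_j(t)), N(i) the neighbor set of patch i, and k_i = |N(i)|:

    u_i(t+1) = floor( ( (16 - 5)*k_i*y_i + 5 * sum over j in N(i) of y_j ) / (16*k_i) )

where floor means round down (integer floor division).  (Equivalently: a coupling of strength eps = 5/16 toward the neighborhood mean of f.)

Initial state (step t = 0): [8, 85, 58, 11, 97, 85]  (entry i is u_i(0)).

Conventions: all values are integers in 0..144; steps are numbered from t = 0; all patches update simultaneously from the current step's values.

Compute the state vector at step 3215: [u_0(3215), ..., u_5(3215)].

Simulating step by step:
t=0: [8, 85, 58, 11, 97, 85]
t=1: [40, 90, 89, 45, 84, 90]
t=2: [87, 95, 95, 90, 97, 95]
t=3: [97, 93, 93, 96, 92, 93]
t=4: [91, 93, 93, 92, 94, 93]
t=5: [95, 94, 94, 94, 94, 94]
t=6: [93, 93, 93, 93, 93, 93]
t=7: [94, 94, 94, 94, 94, 94]
t=8: [94, 94, 94, 94, 94, 94]

Answer: [94, 94, 94, 94, 94, 94]
Key observation: The state at step 7, [94, 94, 94, 94, 94, 94], reappears at step 8: the system is in a cycle of period 1 from step 7 on.  Therefore the state at step 3215 equals the state at step 7 + ((3215 - 7) mod 1) = 7, which is [94, 94, 94, 94, 94, 94].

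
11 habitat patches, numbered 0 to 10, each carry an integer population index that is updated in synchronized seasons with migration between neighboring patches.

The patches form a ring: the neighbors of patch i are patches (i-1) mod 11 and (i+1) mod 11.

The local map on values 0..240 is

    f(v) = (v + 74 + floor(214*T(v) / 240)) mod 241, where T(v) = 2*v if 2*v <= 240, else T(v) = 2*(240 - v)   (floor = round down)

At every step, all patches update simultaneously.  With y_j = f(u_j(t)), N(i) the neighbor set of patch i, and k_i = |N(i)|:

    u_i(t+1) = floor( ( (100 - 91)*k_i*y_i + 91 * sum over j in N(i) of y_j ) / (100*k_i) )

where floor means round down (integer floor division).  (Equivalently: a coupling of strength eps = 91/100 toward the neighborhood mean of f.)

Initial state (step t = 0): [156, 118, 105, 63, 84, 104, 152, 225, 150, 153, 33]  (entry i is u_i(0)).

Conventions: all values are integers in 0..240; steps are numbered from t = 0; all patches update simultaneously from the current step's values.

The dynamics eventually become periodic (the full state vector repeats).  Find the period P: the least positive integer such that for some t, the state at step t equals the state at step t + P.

Simulating step by step:
t=0: [156, 118, 105, 63, 84, 104, 152, 225, 150, 153, 33]
t=1: [160, 134, 88, 87, 65, 105, 106, 136, 115, 152, 141]
t=2: [151, 110, 112, 47, 92, 75, 138, 141, 147, 150, 139]
t=3: [145, 142, 169, 124, 119, 113, 100, 148, 146, 148, 143]
t=4: [148, 138, 153, 147, 155, 138, 142, 129, 145, 146, 146]
t=5: [148, 143, 147, 140, 147, 144, 154, 148, 152, 146, 145]
t=6: [147, 145, 149, 145, 149, 142, 145, 140, 145, 144, 145]
t=7: [146, 144, 146, 144, 147, 145, 149, 147, 149, 147, 146]
t=8: [146, 146, 147, 145, 147, 144, 145, 144, 144, 145, 145]
t=9: [146, 145, 146, 145, 147, 146, 147, 147, 147, 147, 146]
t=10: [146, 146, 146, 145, 146, 145, 145, 145, 145, 145, 145]
t=11: [146, 146, 146, 146, 146, 146, 147, 147, 147, 147, 146]
t=12: [146, 146, 146, 146, 146, 145, 145, 145, 145, 145, 145]
t=13: [146, 146, 146, 146, 146, 146, 147, 147, 147, 147, 146]

Answer: 2
Key observation: The state at step 11, [146, 146, 146, 146, 146, 146, 147, 147, 147, 147, 146], reappears at step 13 — and no state repeats earlier — so the cycle the system enters has period 2.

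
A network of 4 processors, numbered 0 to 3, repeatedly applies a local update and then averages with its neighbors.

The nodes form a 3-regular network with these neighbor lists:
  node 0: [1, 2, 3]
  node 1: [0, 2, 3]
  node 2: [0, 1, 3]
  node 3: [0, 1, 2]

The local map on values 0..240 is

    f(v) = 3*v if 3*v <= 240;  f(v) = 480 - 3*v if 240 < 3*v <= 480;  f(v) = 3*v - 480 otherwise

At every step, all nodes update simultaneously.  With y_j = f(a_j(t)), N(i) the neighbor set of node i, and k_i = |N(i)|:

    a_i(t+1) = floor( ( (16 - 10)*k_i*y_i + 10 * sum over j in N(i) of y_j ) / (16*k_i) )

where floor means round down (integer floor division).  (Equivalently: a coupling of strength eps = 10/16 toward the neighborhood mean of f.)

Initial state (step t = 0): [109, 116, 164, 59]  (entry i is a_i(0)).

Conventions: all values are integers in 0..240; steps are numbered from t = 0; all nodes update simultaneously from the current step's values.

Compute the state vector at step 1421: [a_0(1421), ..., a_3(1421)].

Simulating step by step:
t=0: [109, 116, 164, 59]
t=1: [124, 120, 100, 128]
t=2: [123, 125, 135, 121]
t=3: [103, 102, 97, 104]
t=4: [174, 175, 177, 174]
t=5: [44, 45, 46, 44]
t=6: [133, 134, 134, 133]
t=7: [79, 79, 79, 79]
t=8: [237, 237, 237, 237]
t=9: [231, 231, 231, 231]
t=10: [213, 213, 213, 213]
t=11: [159, 159, 159, 159]
t=12: [3, 3, 3, 3]
t=13: [9, 9, 9, 9]
t=14: [27, 27, 27, 27]
t=15: [81, 81, 81, 81]
t=16: [237, 237, 237, 237]

Answer: [9, 9, 9, 9]
Key observation: The state at step 8, [237, 237, 237, 237], reappears at step 16: the system is in a cycle of period 8 from step 8 on.  Therefore the state at step 1421 equals the state at step 8 + ((1421 - 8) mod 8) = 13, which is [9, 9, 9, 9].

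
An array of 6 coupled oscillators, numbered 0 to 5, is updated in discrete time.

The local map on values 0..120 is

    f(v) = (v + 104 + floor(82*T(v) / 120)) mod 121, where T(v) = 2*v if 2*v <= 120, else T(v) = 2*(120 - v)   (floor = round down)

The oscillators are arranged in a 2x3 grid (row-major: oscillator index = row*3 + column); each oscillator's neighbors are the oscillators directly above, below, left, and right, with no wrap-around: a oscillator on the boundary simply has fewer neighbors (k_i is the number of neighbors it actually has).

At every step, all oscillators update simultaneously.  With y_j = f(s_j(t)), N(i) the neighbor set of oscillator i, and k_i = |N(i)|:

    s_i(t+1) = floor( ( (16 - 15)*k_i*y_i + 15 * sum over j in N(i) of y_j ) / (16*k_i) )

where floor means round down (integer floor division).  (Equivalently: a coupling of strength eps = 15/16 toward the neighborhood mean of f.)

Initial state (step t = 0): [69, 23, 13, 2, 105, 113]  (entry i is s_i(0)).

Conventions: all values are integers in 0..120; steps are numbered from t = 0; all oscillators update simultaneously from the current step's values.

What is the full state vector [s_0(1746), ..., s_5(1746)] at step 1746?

Answer: [107, 107, 107, 107, 107, 107]
Key observation: The state at step 12, [107, 107, 107, 107, 107, 107], reappears at step 13: the system is in a cycle of period 1 from step 12 on.  Therefore the state at step 1746 equals the state at step 12 + ((1746 - 12) mod 1) = 12, which is [107, 107, 107, 107, 107, 107].

Derivation:
t=0: [69, 23, 13, 2, 105, 113]
t=1: [67, 40, 67, 57, 84, 63]
t=2: [91, 41, 37, 62, 68, 54]
t=3: [45, 62, 93, 53, 60, 40]
t=4: [57, 64, 44, 50, 59, 59]
t=5: [55, 64, 6, 61, 32, 41]
t=6: [9, 90, 45, 80, 30, 87]
t=7: [108, 53, 112, 34, 111, 74]
t=8: [86, 106, 112, 103, 97, 106]
t=9: [108, 110, 107, 112, 108, 108]
t=10: [105, 106, 106, 106, 106, 107]
t=11: [108, 108, 107, 108, 107, 107]
t=12: [107, 107, 107, 107, 107, 107]
t=13: [107, 107, 107, 107, 107, 107]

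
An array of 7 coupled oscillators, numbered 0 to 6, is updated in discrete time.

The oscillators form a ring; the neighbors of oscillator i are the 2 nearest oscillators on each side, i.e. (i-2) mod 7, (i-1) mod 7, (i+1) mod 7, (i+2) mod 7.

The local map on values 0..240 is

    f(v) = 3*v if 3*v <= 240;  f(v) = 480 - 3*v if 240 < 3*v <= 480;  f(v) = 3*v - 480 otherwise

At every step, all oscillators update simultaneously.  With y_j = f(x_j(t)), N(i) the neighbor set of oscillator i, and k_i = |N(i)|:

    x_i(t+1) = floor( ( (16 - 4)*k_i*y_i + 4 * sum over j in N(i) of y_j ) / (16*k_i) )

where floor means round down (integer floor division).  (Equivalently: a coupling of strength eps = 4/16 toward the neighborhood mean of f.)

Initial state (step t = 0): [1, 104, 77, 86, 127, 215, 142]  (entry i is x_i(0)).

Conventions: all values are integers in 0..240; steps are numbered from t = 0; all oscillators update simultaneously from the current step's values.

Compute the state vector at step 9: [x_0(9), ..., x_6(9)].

Answer: [137, 189, 194, 41, 124, 87, 78]

Derivation:
t=0: [1, 104, 77, 86, 127, 215, 142]
t=1: [40, 157, 204, 207, 116, 147, 67]
t=2: [113, 43, 124, 125, 131, 66, 169]
t=3: [134, 120, 109, 111, 92, 171, 54]
t=4: [87, 123, 149, 142, 183, 61, 148]
t=5: [186, 104, 53, 65, 70, 160, 63]
t=6: [90, 164, 159, 179, 191, 42, 170]
t=7: [168, 27, 25, 57, 83, 118, 50]
t=8: [45, 87, 87, 160, 205, 130, 141]
t=9: [137, 189, 194, 41, 124, 87, 78]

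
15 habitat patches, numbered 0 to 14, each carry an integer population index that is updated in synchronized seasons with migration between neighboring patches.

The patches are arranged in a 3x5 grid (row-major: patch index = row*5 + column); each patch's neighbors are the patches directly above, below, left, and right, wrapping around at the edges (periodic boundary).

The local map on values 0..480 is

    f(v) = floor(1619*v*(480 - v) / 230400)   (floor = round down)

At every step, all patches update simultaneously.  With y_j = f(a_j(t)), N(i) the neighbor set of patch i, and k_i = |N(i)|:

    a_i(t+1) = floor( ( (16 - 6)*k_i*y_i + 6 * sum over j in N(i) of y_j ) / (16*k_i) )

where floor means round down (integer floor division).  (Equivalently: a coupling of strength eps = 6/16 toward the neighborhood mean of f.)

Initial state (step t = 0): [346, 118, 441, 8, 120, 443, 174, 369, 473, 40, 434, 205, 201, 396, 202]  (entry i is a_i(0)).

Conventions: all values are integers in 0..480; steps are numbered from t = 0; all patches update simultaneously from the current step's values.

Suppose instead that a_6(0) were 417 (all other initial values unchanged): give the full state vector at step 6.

Simulating step by step:
t=0: [346, 118, 441, 8, 120, 443, 417, 369, 473, 40, 434, 205, 201, 396, 202]
t=1: [283, 283, 169, 79, 270, 144, 217, 246, 77, 155, 202, 342, 343, 224, 321]
t=2: [387, 384, 356, 268, 372, 356, 387, 376, 265, 343, 379, 349, 347, 357, 368]
t=3: [262, 268, 311, 371, 295, 297, 266, 291, 372, 326, 277, 304, 316, 324, 292]
t=4: [396, 394, 364, 307, 372, 383, 393, 373, 305, 354, 391, 380, 366, 345, 379]
t=5: [241, 245, 296, 353, 287, 259, 248, 287, 355, 306, 248, 262, 292, 327, 276]
t=6: [402, 401, 378, 331, 382, 399, 402, 382, 328, 374, 402, 400, 383, 351, 389]

Answer: [402, 401, 378, 331, 382, 399, 402, 382, 328, 374, 402, 400, 383, 351, 389]
Key observation: This trace re-runs the system from the modified initial state.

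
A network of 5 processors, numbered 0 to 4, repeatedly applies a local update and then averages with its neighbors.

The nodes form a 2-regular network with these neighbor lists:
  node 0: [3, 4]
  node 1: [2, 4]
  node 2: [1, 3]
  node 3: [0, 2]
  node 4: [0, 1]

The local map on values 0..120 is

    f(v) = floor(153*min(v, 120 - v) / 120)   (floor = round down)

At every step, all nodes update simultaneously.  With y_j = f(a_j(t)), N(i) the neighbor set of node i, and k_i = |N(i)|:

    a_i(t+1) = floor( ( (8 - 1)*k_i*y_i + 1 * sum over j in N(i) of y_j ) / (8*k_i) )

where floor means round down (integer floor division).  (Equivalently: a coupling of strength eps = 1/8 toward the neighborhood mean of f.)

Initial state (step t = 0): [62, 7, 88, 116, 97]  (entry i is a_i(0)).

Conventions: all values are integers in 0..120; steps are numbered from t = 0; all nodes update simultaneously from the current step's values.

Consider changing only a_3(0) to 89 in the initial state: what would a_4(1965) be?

Answer: a_4(1965) = 74
Key observation: The state at step 7, [72, 74, 65, 65, 73], reappears at step 11: the system is in a cycle of period 4 from step 7 on.  Therefore the state at step 1965 equals the state at step 7 + ((1965 - 7) mod 4) = 9, which is [74, 72, 65, 65, 74].

Derivation:
t=0: [62, 7, 88, 89, 97]
t=1: [68, 11, 37, 41, 30]
t=2: [63, 17, 45, 52, 38]
t=3: [70, 24, 55, 65, 47]
t=4: [63, 34, 67, 69, 57]
t=5: [71, 46, 65, 65, 70]
t=6: [62, 59, 69, 69, 62]
t=7: [72, 74, 65, 65, 73]
t=8: [61, 58, 69, 69, 59]
t=9: [74, 72, 65, 65, 74]
t=10: [58, 61, 69, 69, 58]
t=11: [72, 74, 65, 65, 73]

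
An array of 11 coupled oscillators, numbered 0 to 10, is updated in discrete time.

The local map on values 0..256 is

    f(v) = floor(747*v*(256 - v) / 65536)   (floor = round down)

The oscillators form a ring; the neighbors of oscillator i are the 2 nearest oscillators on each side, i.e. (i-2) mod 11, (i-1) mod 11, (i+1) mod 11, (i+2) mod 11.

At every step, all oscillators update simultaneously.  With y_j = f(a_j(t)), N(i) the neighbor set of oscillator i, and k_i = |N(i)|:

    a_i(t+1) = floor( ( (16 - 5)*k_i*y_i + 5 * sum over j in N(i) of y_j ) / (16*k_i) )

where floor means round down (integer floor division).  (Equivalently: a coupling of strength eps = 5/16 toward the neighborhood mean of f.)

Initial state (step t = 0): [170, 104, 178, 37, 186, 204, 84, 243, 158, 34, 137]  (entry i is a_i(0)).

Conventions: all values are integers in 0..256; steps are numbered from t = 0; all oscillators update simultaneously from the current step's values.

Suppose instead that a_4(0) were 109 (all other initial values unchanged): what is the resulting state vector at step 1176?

Answer: [170, 171, 171, 171, 171, 171, 171, 170, 170, 170, 170]
Key observation: The state at step 8, [170, 171, 171, 171, 171, 171, 171, 170, 170, 170, 170], reappears at step 10: the system is in a cycle of period 2 from step 8 on.  Therefore the state at step 1176 equals the state at step 8 + ((1176 - 8) mod 2) = 8, which is [170, 171, 171, 171, 171, 171, 171, 170, 170, 170, 170].

Derivation:
t=0: [170, 104, 178, 37, 109, 204, 84, 243, 158, 34, 137]
t=1: [161, 170, 157, 113, 166, 119, 152, 67, 157, 103, 174]
t=2: [173, 168, 175, 181, 173, 180, 176, 155, 173, 174, 165]
t=3: [163, 166, 161, 156, 161, 157, 161, 172, 164, 164, 168]
t=4: [171, 170, 173, 175, 174, 175, 173, 166, 170, 170, 168]
t=5: [165, 165, 163, 161, 162, 161, 163, 168, 166, 166, 167]
t=6: [170, 171, 172, 173, 173, 173, 171, 169, 169, 169, 169]
t=7: [165, 165, 164, 163, 163, 163, 165, 166, 166, 166, 166]
t=8: [170, 171, 171, 171, 171, 171, 171, 170, 170, 170, 170]
t=9: [165, 165, 165, 165, 165, 165, 165, 165, 165, 166, 165]
t=10: [170, 171, 171, 171, 171, 171, 171, 170, 170, 170, 170]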